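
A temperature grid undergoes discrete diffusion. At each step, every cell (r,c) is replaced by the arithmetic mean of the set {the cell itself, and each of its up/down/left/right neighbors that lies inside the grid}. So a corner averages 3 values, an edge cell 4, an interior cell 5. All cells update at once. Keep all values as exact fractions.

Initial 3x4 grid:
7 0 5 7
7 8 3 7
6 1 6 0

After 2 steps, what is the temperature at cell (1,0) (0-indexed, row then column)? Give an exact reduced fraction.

Answer: 151/30

Derivation:
Step 1: cell (1,0) = 7
Step 2: cell (1,0) = 151/30
Full grid after step 2:
  50/9 1033/240 1253/240 43/9
  151/30 537/100 201/50 1243/240
  203/36 973/240 1073/240 133/36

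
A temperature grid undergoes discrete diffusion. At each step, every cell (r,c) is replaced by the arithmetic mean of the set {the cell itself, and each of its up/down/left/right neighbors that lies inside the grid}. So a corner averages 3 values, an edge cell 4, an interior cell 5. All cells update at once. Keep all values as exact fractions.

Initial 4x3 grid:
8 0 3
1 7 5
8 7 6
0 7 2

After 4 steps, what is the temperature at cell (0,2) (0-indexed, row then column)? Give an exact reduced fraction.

Step 1: cell (0,2) = 8/3
Step 2: cell (0,2) = 149/36
Step 3: cell (0,2) = 1715/432
Step 4: cell (0,2) = 28453/6480
Full grid after step 4:
  19267/4320 364693/86400 28453/6480
  16337/3600 42893/9000 194819/43200
  17947/3600 57659/12000 72313/14400
  653/135 8097/1600 21221/4320

Answer: 28453/6480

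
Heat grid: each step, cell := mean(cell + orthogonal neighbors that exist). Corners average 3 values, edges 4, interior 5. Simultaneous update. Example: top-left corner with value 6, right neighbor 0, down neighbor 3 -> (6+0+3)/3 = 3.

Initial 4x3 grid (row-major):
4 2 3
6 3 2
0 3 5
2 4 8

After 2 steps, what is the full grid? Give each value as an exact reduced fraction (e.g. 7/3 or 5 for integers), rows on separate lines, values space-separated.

After step 1:
  4 3 7/3
  13/4 16/5 13/4
  11/4 3 9/2
  2 17/4 17/3
After step 2:
  41/12 47/15 103/36
  33/10 157/50 797/240
  11/4 177/50 197/48
  3 179/48 173/36

Answer: 41/12 47/15 103/36
33/10 157/50 797/240
11/4 177/50 197/48
3 179/48 173/36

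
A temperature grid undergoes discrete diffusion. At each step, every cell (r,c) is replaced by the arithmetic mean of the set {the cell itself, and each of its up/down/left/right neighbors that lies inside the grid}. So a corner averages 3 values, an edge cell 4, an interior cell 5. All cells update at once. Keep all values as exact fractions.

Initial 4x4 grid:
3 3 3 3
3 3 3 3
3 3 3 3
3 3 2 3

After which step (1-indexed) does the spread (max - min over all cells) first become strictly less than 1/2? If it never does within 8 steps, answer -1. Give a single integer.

Answer: 1

Derivation:
Step 1: max=3, min=8/3, spread=1/3
  -> spread < 1/2 first at step 1
Step 2: max=3, min=329/120, spread=31/120
Step 3: max=3, min=3029/1080, spread=211/1080
Step 4: max=3, min=307157/108000, spread=16843/108000
Step 5: max=26921/9000, min=2777357/972000, spread=130111/972000
Step 6: max=1612841/540000, min=83837633/29160000, spread=3255781/29160000
Step 7: max=1608893/540000, min=2524046309/874800000, spread=82360351/874800000
Step 8: max=289093559/97200000, min=75980683109/26244000000, spread=2074577821/26244000000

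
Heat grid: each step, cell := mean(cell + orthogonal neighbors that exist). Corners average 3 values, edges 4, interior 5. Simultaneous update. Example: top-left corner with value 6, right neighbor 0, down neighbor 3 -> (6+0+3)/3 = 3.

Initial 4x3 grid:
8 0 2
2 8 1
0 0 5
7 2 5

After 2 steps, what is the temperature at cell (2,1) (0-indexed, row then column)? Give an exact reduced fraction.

Step 1: cell (2,1) = 3
Step 2: cell (2,1) = 137/50
Full grid after step 2:
  37/9 331/120 19/6
  737/240 91/25 199/80
  51/16 137/50 55/16
  35/12 27/8 41/12

Answer: 137/50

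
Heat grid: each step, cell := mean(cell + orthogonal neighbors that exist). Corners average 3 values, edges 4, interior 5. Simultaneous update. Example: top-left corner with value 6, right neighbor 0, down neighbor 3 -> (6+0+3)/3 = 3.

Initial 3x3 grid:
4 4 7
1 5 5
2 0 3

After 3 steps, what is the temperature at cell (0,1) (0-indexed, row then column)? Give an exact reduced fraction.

Step 1: cell (0,1) = 5
Step 2: cell (0,1) = 49/12
Step 3: cell (0,1) = 2981/720
Full grid after step 3:
  41/12 2981/720 475/108
  361/120 663/200 81/20
  167/72 4157/1440 697/216

Answer: 2981/720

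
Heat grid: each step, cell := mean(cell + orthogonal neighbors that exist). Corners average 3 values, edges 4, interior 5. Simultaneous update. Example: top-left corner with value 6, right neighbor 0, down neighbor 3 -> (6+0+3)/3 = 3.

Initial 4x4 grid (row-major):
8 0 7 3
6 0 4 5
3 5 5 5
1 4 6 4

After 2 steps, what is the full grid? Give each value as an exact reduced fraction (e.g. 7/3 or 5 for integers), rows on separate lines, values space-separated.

After step 1:
  14/3 15/4 7/2 5
  17/4 3 21/5 17/4
  15/4 17/5 5 19/4
  8/3 4 19/4 5
After step 2:
  38/9 179/48 329/80 17/4
  47/12 93/25 399/100 91/20
  211/60 383/100 221/50 19/4
  125/36 889/240 75/16 29/6

Answer: 38/9 179/48 329/80 17/4
47/12 93/25 399/100 91/20
211/60 383/100 221/50 19/4
125/36 889/240 75/16 29/6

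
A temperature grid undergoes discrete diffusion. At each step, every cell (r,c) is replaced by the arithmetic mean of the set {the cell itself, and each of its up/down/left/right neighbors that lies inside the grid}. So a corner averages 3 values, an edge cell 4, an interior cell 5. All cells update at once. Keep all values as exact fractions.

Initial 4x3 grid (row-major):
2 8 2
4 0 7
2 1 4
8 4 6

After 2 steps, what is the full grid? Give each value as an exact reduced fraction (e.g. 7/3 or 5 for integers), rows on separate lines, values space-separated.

Answer: 29/9 13/3 143/36
173/48 289/100 209/48
757/240 96/25 877/240
79/18 977/240 167/36

Derivation:
After step 1:
  14/3 3 17/3
  2 4 13/4
  15/4 11/5 9/2
  14/3 19/4 14/3
After step 2:
  29/9 13/3 143/36
  173/48 289/100 209/48
  757/240 96/25 877/240
  79/18 977/240 167/36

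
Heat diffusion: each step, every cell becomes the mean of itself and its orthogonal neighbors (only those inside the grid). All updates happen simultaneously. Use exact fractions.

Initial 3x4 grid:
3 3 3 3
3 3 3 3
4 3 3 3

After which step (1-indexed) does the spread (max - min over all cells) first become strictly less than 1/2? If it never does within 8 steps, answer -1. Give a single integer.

Step 1: max=10/3, min=3, spread=1/3
  -> spread < 1/2 first at step 1
Step 2: max=59/18, min=3, spread=5/18
Step 3: max=689/216, min=3, spread=41/216
Step 4: max=81977/25920, min=3, spread=4217/25920
Step 5: max=4874749/1555200, min=21679/7200, spread=38417/311040
Step 6: max=291136211/93312000, min=434597/144000, spread=1903471/18662400
Step 7: max=17397149089/5598720000, min=13075759/4320000, spread=18038617/223948800
Step 8: max=1041037782851/335923200000, min=1179326759/388800000, spread=883978523/13436928000

Answer: 1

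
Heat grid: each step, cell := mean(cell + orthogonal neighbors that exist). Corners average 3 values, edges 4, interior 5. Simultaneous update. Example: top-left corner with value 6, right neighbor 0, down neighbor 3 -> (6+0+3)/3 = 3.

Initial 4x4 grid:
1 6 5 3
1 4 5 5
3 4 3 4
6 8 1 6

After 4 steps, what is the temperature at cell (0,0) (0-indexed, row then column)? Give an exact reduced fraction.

Step 1: cell (0,0) = 8/3
Step 2: cell (0,0) = 107/36
Step 3: cell (0,0) = 715/216
Step 4: cell (0,0) = 113639/32400
Full grid after step 4:
  113639/32400 813079/216000 893423/216000 138619/32400
  782179/216000 69691/18000 73823/18000 918803/216000
  865603/216000 733/180 47221/11250 896563/216000
  69067/16200 938233/216000 912913/216000 68173/16200

Answer: 113639/32400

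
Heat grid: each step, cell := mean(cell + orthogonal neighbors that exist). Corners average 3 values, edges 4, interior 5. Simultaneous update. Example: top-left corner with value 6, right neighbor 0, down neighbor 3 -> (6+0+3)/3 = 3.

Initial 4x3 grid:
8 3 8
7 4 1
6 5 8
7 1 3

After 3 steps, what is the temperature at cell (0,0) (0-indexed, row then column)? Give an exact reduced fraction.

Step 1: cell (0,0) = 6
Step 2: cell (0,0) = 6
Step 3: cell (0,0) = 265/48
Full grid after step 3:
  265/48 8459/1600 229/48
  3349/600 9923/2000 479/100
  9337/1800 7291/1500 1327/300
  5339/1080 8137/1800 521/120

Answer: 265/48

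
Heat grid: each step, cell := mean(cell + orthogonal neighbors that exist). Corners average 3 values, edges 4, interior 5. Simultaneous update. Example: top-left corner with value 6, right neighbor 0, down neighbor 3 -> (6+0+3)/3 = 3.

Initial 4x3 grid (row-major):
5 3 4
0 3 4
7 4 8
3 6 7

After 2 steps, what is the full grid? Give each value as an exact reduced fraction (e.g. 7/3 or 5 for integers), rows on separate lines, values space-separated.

After step 1:
  8/3 15/4 11/3
  15/4 14/5 19/4
  7/2 28/5 23/4
  16/3 5 7
After step 2:
  61/18 773/240 73/18
  763/240 413/100 509/120
  1091/240 453/100 231/40
  83/18 86/15 71/12

Answer: 61/18 773/240 73/18
763/240 413/100 509/120
1091/240 453/100 231/40
83/18 86/15 71/12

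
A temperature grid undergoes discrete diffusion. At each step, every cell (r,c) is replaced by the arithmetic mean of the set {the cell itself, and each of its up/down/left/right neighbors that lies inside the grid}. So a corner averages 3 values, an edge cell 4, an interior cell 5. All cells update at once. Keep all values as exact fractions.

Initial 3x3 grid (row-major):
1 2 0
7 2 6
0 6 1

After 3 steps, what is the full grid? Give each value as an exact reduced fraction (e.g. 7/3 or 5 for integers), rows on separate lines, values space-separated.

Answer: 6491/2160 11939/4800 3053/1080
20971/7200 19879/6000 4413/1600
7631/2160 44717/14400 3703/1080

Derivation:
After step 1:
  10/3 5/4 8/3
  5/2 23/5 9/4
  13/3 9/4 13/3
After step 2:
  85/36 237/80 37/18
  443/120 257/100 277/80
  109/36 931/240 53/18
After step 3:
  6491/2160 11939/4800 3053/1080
  20971/7200 19879/6000 4413/1600
  7631/2160 44717/14400 3703/1080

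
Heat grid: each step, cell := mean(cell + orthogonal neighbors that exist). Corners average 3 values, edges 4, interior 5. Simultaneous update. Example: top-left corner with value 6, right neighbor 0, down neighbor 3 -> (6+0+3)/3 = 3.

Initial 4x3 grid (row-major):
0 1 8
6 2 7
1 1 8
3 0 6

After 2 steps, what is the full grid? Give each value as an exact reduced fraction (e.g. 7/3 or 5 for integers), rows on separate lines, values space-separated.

Answer: 22/9 829/240 43/9
161/60 341/100 1229/240
131/60 331/100 1129/240
79/36 109/40 38/9

Derivation:
After step 1:
  7/3 11/4 16/3
  9/4 17/5 25/4
  11/4 12/5 11/2
  4/3 5/2 14/3
After step 2:
  22/9 829/240 43/9
  161/60 341/100 1229/240
  131/60 331/100 1129/240
  79/36 109/40 38/9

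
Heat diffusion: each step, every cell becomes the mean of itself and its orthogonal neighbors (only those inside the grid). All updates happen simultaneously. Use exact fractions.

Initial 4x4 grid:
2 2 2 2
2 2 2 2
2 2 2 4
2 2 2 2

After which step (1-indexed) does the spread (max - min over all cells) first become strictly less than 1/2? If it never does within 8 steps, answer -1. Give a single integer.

Answer: 3

Derivation:
Step 1: max=8/3, min=2, spread=2/3
Step 2: max=151/60, min=2, spread=31/60
Step 3: max=1291/540, min=2, spread=211/540
  -> spread < 1/2 first at step 3
Step 4: max=124843/54000, min=2, spread=16843/54000
Step 5: max=1110643/486000, min=9079/4500, spread=130111/486000
Step 6: max=32802367/14580000, min=547159/270000, spread=3255781/14580000
Step 7: max=975153691/437400000, min=551107/270000, spread=82360351/437400000
Step 8: max=28995316891/13122000000, min=99706441/48600000, spread=2074577821/13122000000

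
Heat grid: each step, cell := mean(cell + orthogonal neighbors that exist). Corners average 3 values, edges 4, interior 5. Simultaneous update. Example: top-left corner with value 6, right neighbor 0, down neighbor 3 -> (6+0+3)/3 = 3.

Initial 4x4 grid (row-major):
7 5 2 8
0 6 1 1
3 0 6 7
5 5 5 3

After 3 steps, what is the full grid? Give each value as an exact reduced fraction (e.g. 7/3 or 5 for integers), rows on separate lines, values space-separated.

After step 1:
  4 5 4 11/3
  4 12/5 16/5 17/4
  2 4 19/5 17/4
  13/3 15/4 19/4 5
After step 2:
  13/3 77/20 119/30 143/36
  31/10 93/25 353/100 461/120
  43/12 319/100 4 173/40
  121/36 101/24 173/40 14/3
After step 3:
  677/180 1587/400 13787/3600 4241/1080
  4421/1200 1739/500 2287/600 7051/1800
  11911/3600 11221/3000 1937/500 101/24
  803/216 1697/450 43/10 799/180

Answer: 677/180 1587/400 13787/3600 4241/1080
4421/1200 1739/500 2287/600 7051/1800
11911/3600 11221/3000 1937/500 101/24
803/216 1697/450 43/10 799/180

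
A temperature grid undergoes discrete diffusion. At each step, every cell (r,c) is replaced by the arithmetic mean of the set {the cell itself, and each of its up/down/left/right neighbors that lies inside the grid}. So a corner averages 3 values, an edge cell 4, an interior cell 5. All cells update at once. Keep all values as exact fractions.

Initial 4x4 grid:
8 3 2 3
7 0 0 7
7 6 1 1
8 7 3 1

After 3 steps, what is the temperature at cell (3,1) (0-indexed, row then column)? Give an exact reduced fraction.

Answer: 17683/3600

Derivation:
Step 1: cell (3,1) = 6
Step 2: cell (3,1) = 77/15
Step 3: cell (3,1) = 17683/3600
Full grid after step 3:
  3349/720 8983/2400 7063/2400 205/72
  999/200 7847/2000 2893/1000 6263/2400
  10229/1800 13243/3000 18271/6000 18469/7200
  6451/1080 17683/3600 12167/3600 5677/2160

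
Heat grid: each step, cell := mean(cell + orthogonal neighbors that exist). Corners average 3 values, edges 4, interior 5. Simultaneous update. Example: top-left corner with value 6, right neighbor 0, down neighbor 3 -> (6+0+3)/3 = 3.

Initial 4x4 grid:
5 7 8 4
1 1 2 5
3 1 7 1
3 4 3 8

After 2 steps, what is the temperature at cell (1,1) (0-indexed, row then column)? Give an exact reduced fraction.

Step 1: cell (1,1) = 12/5
Step 2: cell (1,1) = 359/100
Full grid after step 2:
  145/36 517/120 623/120 167/36
  337/120 359/100 361/100 1111/240
  331/120 263/100 427/100 301/80
  97/36 887/240 301/80 59/12

Answer: 359/100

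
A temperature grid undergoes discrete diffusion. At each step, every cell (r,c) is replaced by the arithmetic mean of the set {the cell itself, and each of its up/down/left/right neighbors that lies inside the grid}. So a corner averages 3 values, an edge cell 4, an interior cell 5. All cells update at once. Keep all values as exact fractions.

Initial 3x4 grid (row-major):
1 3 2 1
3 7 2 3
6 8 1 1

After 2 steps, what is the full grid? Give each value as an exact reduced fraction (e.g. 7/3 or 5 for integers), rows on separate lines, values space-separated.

After step 1:
  7/3 13/4 2 2
  17/4 23/5 3 7/4
  17/3 11/2 3 5/3
After step 2:
  59/18 731/240 41/16 23/12
  337/80 103/25 287/100 101/48
  185/36 563/120 79/24 77/36

Answer: 59/18 731/240 41/16 23/12
337/80 103/25 287/100 101/48
185/36 563/120 79/24 77/36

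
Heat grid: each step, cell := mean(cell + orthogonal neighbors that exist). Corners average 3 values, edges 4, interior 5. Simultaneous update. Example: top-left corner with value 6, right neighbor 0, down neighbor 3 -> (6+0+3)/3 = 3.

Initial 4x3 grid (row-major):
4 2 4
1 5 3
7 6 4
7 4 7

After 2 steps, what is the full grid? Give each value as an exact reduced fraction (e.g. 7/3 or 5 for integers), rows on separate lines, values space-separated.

Answer: 31/9 749/240 43/12
457/120 103/25 77/20
207/40 497/100 24/5
23/4 111/20 16/3

Derivation:
After step 1:
  7/3 15/4 3
  17/4 17/5 4
  21/4 26/5 5
  6 6 5
After step 2:
  31/9 749/240 43/12
  457/120 103/25 77/20
  207/40 497/100 24/5
  23/4 111/20 16/3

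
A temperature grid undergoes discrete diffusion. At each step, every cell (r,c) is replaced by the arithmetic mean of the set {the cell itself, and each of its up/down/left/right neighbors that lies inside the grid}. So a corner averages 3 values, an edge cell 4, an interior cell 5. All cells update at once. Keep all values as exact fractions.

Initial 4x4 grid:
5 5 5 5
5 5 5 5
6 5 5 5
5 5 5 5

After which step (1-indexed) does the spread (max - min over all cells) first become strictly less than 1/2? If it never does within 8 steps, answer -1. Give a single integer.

Answer: 1

Derivation:
Step 1: max=16/3, min=5, spread=1/3
  -> spread < 1/2 first at step 1
Step 2: max=631/120, min=5, spread=31/120
Step 3: max=5611/1080, min=5, spread=211/1080
Step 4: max=556843/108000, min=5, spread=16843/108000
Step 5: max=4998643/972000, min=45079/9000, spread=130111/972000
Step 6: max=149442367/29160000, min=2707159/540000, spread=3255781/29160000
Step 7: max=4474353691/874800000, min=2711107/540000, spread=82360351/874800000
Step 8: max=133971316891/26244000000, min=488506441/97200000, spread=2074577821/26244000000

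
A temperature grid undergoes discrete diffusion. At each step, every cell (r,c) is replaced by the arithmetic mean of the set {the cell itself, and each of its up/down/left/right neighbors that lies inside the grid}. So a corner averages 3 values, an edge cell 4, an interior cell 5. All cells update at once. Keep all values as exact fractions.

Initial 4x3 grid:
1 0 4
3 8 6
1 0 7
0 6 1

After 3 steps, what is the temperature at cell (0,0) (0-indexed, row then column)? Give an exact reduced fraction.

Answer: 2767/1080

Derivation:
Step 1: cell (0,0) = 4/3
Step 2: cell (0,0) = 47/18
Step 3: cell (0,0) = 2767/1080
Full grid after step 3:
  2767/1080 49781/14400 2021/540
  21083/7200 19339/6000 30983/7200
  17093/7200 7063/2000 26893/7200
  1391/540 4439/1600 4067/1080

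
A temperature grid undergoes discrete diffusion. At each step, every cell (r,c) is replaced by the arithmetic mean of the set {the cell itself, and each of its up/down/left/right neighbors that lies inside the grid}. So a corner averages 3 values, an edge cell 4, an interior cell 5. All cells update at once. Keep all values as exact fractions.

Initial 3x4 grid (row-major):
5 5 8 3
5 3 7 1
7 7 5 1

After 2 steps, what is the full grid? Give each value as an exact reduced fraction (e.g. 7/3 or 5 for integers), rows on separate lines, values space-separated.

After step 1:
  5 21/4 23/4 4
  5 27/5 24/5 3
  19/3 11/2 5 7/3
After step 2:
  61/12 107/20 99/20 17/4
  163/30 519/100 479/100 53/15
  101/18 667/120 529/120 31/9

Answer: 61/12 107/20 99/20 17/4
163/30 519/100 479/100 53/15
101/18 667/120 529/120 31/9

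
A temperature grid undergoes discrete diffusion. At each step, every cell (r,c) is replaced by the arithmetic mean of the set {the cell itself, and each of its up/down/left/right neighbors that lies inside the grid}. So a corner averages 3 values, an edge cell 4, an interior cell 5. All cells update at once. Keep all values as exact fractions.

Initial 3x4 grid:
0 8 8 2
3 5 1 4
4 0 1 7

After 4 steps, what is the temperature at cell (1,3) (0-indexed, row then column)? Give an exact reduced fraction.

Answer: 1653623/432000

Derivation:
Step 1: cell (1,3) = 7/2
Step 2: cell (1,3) = 479/120
Step 3: cell (1,3) = 27157/7200
Step 4: cell (1,3) = 1653623/432000
Full grid after step 4:
  121061/32400 104603/27000 221041/54000 264787/64800
  119689/36000 70473/20000 20576/5625 1653623/432000
  196247/64800 665699/216000 80171/24000 37327/10800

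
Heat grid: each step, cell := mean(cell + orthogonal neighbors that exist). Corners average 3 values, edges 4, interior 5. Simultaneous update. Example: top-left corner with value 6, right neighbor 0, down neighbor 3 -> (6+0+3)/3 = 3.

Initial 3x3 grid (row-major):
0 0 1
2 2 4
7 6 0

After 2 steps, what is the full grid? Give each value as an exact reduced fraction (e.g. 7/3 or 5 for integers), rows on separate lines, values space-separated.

After step 1:
  2/3 3/4 5/3
  11/4 14/5 7/4
  5 15/4 10/3
After step 2:
  25/18 353/240 25/18
  673/240 59/25 191/80
  23/6 893/240 53/18

Answer: 25/18 353/240 25/18
673/240 59/25 191/80
23/6 893/240 53/18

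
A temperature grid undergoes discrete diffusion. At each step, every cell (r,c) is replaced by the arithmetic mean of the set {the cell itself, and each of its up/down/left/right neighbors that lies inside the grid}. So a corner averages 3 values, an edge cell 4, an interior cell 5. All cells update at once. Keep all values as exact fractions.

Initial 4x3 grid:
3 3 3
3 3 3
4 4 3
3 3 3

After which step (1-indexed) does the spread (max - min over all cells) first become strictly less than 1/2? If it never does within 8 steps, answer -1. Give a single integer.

Answer: 2

Derivation:
Step 1: max=7/2, min=3, spread=1/2
Step 2: max=809/240, min=3, spread=89/240
  -> spread < 1/2 first at step 2
Step 3: max=449/135, min=733/240, spread=587/2160
Step 4: max=428617/129600, min=7393/2400, spread=5879/25920
Step 5: max=25525553/7776000, min=10487/3375, spread=272701/1555200
Step 6: max=1524135967/466560000, min=40489247/12960000, spread=2660923/18662400
Step 7: max=91039329053/27993600000, min=271214797/86400000, spread=126629393/1119744000
Step 8: max=5444463199927/1679616000000, min=146958183307/46656000000, spread=1231748807/13436928000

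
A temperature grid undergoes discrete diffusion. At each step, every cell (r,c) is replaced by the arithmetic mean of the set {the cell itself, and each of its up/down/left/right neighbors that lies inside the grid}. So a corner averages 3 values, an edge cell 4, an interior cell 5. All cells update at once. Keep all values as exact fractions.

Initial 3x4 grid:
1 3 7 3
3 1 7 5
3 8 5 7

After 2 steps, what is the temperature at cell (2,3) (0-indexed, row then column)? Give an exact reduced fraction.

Step 1: cell (2,3) = 17/3
Step 2: cell (2,3) = 215/36
Full grid after step 2:
  22/9 221/60 9/2 31/6
  67/20 373/100 533/100 127/24
  131/36 301/60 65/12 215/36

Answer: 215/36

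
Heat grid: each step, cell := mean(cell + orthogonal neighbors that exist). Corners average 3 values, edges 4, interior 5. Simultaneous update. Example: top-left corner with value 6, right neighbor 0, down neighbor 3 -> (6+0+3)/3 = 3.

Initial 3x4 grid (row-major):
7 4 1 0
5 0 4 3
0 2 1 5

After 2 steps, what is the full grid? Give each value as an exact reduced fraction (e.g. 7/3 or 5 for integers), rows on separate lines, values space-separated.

After step 1:
  16/3 3 9/4 4/3
  3 3 9/5 3
  7/3 3/4 3 3
After step 2:
  34/9 163/48 503/240 79/36
  41/12 231/100 261/100 137/60
  73/36 109/48 171/80 3

Answer: 34/9 163/48 503/240 79/36
41/12 231/100 261/100 137/60
73/36 109/48 171/80 3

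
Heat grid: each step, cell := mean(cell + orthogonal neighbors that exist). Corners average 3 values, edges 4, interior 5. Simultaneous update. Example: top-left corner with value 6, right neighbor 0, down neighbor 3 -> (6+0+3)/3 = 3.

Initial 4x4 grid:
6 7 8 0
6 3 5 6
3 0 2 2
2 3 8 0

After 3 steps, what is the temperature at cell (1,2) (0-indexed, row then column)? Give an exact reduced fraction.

Step 1: cell (1,2) = 24/5
Step 2: cell (1,2) = 413/100
Step 3: cell (1,2) = 4949/1200
Full grid after step 3:
  11117/2160 9203/1800 8521/1800 9523/2160
  31367/7200 25751/6000 4949/1200 27649/7200
  24343/7200 19921/6000 20339/6000 23729/7200
  6307/2160 10979/3600 11167/3600 6809/2160

Answer: 4949/1200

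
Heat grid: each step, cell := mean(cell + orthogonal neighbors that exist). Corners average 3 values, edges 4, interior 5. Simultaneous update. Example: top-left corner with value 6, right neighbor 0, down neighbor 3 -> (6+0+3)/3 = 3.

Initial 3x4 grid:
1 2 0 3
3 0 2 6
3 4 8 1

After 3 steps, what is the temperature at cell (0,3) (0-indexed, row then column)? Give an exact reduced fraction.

Step 1: cell (0,3) = 3
Step 2: cell (0,3) = 31/12
Step 3: cell (0,3) = 997/360
Full grid after step 3:
  1319/720 48/25 691/300 997/360
  32743/14400 14837/6000 369/125 1283/400
  6137/2160 2803/900 347/100 1367/360

Answer: 997/360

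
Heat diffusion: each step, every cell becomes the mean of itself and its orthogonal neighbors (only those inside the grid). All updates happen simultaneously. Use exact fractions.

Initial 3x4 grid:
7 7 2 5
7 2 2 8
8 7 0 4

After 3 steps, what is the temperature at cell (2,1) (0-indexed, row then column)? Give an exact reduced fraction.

Step 1: cell (2,1) = 17/4
Step 2: cell (2,1) = 119/24
Step 3: cell (2,1) = 8507/1800
Full grid after step 3:
  415/72 5863/1200 5323/1200 3071/720
  5071/900 3733/750 8103/2000 20017/4800
  1235/216 8507/1800 1237/300 937/240

Answer: 8507/1800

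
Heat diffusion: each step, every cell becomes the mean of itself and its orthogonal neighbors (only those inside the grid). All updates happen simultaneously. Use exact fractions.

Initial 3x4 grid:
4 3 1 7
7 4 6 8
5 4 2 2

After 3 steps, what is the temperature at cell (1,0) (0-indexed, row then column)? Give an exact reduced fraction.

Answer: 1081/240

Derivation:
Step 1: cell (1,0) = 5
Step 2: cell (1,0) = 99/20
Step 3: cell (1,0) = 1081/240
Full grid after step 3:
  9613/2160 6029/1440 1295/288 2543/540
  1081/240 177/40 5167/1200 13571/2880
  10073/2160 6139/1440 137/32 131/30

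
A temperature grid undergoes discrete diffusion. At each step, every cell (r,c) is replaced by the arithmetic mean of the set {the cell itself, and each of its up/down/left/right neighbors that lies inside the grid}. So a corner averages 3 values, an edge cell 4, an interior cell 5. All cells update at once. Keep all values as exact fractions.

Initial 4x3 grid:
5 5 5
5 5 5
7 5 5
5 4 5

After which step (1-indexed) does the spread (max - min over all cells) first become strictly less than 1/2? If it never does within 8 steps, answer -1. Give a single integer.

Answer: 3

Derivation:
Step 1: max=11/2, min=14/3, spread=5/6
Step 2: max=323/60, min=173/36, spread=26/45
Step 3: max=1047/200, min=10627/2160, spread=3403/10800
  -> spread < 1/2 first at step 3
Step 4: max=140173/27000, min=643889/129600, spread=144707/648000
Step 5: max=464089/90000, min=38970691/7776000, spread=5632993/38880000
Step 6: max=3465097/675000, min=2347857209/466560000, spread=236089187/2332800000
Step 7: max=1659613459/324000000, min=141354374731/27993600000, spread=10181140633/139968000000
Step 8: max=99372777431/19440000000, min=8497806344129/1679616000000, spread=440008129547/8398080000000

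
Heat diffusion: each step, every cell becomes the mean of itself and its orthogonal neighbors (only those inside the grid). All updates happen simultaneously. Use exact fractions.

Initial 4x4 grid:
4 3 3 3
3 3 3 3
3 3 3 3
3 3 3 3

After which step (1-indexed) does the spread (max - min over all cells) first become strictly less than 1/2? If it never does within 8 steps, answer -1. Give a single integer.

Answer: 1

Derivation:
Step 1: max=10/3, min=3, spread=1/3
  -> spread < 1/2 first at step 1
Step 2: max=59/18, min=3, spread=5/18
Step 3: max=689/216, min=3, spread=41/216
Step 4: max=20483/6480, min=3, spread=1043/6480
Step 5: max=608753/194400, min=3, spread=25553/194400
Step 6: max=18167459/5832000, min=54079/18000, spread=645863/5832000
Step 7: max=542521691/174960000, min=360971/120000, spread=16225973/174960000
Step 8: max=16223877983/5248800000, min=162701/54000, spread=409340783/5248800000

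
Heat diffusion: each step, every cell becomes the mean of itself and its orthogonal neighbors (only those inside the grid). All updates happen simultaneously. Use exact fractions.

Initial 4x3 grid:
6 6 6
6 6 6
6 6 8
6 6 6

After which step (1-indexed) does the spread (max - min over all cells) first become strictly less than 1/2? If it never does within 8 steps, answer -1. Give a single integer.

Step 1: max=20/3, min=6, spread=2/3
Step 2: max=391/60, min=6, spread=31/60
Step 3: max=3451/540, min=6, spread=211/540
  -> spread < 1/2 first at step 3
Step 4: max=340897/54000, min=5447/900, spread=14077/54000
Step 5: max=3056407/486000, min=327683/54000, spread=5363/24300
Step 6: max=91220809/14580000, min=182869/30000, spread=93859/583200
Step 7: max=5459074481/874800000, min=296936467/48600000, spread=4568723/34992000
Step 8: max=326708435629/52488000000, min=8929618889/1458000000, spread=8387449/83980800

Answer: 3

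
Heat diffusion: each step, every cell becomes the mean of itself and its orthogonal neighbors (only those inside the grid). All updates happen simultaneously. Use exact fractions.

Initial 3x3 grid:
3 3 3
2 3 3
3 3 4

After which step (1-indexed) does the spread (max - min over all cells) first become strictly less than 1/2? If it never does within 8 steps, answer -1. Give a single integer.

Answer: 3

Derivation:
Step 1: max=10/3, min=8/3, spread=2/3
Step 2: max=59/18, min=653/240, spread=401/720
Step 3: max=3379/1080, min=6043/2160, spread=143/432
  -> spread < 1/2 first at step 3
Step 4: max=200723/64800, min=371321/129600, spread=1205/5184
Step 5: max=11853031/3888000, min=22437187/7776000, spread=10151/62208
Step 6: max=706633007/233280000, min=1359817889/466560000, spread=85517/746496
Step 7: max=42119195179/13996800000, min=81987043483/27993600000, spread=720431/8957952
Step 8: max=2518041044363/839808000000, min=4941250510601/1679616000000, spread=6069221/107495424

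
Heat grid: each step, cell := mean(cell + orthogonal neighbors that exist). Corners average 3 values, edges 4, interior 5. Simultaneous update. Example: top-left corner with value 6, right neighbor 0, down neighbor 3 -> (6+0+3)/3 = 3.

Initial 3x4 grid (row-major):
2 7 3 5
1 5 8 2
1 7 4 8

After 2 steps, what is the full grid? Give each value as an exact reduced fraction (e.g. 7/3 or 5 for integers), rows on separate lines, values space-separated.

Answer: 59/18 71/15 133/30 89/18
851/240 83/20 113/20 363/80
19/6 49/10 301/60 103/18

Derivation:
After step 1:
  10/3 17/4 23/4 10/3
  9/4 28/5 22/5 23/4
  3 17/4 27/4 14/3
After step 2:
  59/18 71/15 133/30 89/18
  851/240 83/20 113/20 363/80
  19/6 49/10 301/60 103/18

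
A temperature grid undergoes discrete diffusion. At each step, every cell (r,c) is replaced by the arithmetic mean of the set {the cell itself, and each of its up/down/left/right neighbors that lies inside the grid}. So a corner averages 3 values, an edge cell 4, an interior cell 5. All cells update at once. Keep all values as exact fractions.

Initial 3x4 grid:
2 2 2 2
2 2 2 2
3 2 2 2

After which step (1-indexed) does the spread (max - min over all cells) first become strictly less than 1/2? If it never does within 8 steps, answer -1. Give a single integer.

Step 1: max=7/3, min=2, spread=1/3
  -> spread < 1/2 first at step 1
Step 2: max=41/18, min=2, spread=5/18
Step 3: max=473/216, min=2, spread=41/216
Step 4: max=56057/25920, min=2, spread=4217/25920
Step 5: max=3319549/1555200, min=14479/7200, spread=38417/311040
Step 6: max=197824211/93312000, min=290597/144000, spread=1903471/18662400
Step 7: max=11798429089/5598720000, min=8755759/4320000, spread=18038617/223948800
Step 8: max=705114582851/335923200000, min=790526759/388800000, spread=883978523/13436928000

Answer: 1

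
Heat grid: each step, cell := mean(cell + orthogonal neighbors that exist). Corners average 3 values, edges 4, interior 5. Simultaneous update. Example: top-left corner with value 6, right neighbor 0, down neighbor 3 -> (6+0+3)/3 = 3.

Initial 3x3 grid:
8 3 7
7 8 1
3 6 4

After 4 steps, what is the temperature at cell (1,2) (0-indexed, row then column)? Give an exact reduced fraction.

Step 1: cell (1,2) = 5
Step 2: cell (1,2) = 13/3
Step 3: cell (1,2) = 1771/360
Step 4: cell (1,2) = 52831/10800
Full grid after step 4:
  12389/2160 462523/86400 66509/12960
  479273/86400 384577/72000 52831/10800
  142133/25920 32573/6400 127123/25920

Answer: 52831/10800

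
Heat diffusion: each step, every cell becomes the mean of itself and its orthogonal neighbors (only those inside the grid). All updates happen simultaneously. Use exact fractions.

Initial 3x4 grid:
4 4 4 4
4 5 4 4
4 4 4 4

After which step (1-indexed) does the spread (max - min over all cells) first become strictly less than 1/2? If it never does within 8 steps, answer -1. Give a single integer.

Step 1: max=17/4, min=4, spread=1/4
  -> spread < 1/2 first at step 1
Step 2: max=423/100, min=4, spread=23/100
Step 3: max=20011/4800, min=1613/400, spread=131/960
Step 4: max=179351/43200, min=29191/7200, spread=841/8640
Step 5: max=71662051/17280000, min=5853373/1440000, spread=56863/691200
Step 6: max=643614341/155520000, min=52829543/12960000, spread=386393/6220800
Step 7: max=257225723131/62208000000, min=21156358813/5184000000, spread=26795339/497664000
Step 8: max=15413735714129/3732480000000, min=1271246149667/311040000000, spread=254051069/5971968000

Answer: 1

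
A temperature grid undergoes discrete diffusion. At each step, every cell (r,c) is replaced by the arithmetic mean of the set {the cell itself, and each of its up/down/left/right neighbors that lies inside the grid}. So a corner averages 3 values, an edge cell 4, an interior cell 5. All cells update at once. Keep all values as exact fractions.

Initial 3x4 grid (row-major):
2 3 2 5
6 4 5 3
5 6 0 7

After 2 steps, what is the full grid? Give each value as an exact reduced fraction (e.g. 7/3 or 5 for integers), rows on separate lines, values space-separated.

After step 1:
  11/3 11/4 15/4 10/3
  17/4 24/5 14/5 5
  17/3 15/4 9/2 10/3
After step 2:
  32/9 449/120 379/120 145/36
  1103/240 367/100 417/100 217/60
  41/9 1123/240 863/240 77/18

Answer: 32/9 449/120 379/120 145/36
1103/240 367/100 417/100 217/60
41/9 1123/240 863/240 77/18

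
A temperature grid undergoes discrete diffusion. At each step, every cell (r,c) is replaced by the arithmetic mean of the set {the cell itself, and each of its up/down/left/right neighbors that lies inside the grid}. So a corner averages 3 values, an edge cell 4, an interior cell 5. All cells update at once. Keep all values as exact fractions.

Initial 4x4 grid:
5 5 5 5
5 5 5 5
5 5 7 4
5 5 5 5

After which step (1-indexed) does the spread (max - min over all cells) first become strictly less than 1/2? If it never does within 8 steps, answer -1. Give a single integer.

Step 1: max=11/2, min=14/3, spread=5/6
Step 2: max=107/20, min=59/12, spread=13/30
  -> spread < 1/2 first at step 2
Step 3: max=749/144, min=5, spread=29/144
Step 4: max=18581/3600, min=27133/5400, spread=1477/10800
Step 5: max=3332857/648000, min=1513/300, spread=64777/648000
Step 6: max=166097159/32400000, min=683023/135000, spread=2171639/32400000
Step 7: max=119516833/23328000, min=1640749/324000, spread=276581/4665600
Step 8: max=26853491467/5248800000, min=2464398841/486000000, spread=1189919921/26244000000

Answer: 2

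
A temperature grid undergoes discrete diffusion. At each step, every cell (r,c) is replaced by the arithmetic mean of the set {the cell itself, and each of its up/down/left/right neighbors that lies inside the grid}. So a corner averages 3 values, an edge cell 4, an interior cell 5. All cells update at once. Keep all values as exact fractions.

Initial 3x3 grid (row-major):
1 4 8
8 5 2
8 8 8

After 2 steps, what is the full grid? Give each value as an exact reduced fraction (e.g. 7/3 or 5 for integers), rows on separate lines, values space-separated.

After step 1:
  13/3 9/2 14/3
  11/2 27/5 23/4
  8 29/4 6
After step 2:
  43/9 189/40 179/36
  697/120 142/25 1309/240
  83/12 533/80 19/3

Answer: 43/9 189/40 179/36
697/120 142/25 1309/240
83/12 533/80 19/3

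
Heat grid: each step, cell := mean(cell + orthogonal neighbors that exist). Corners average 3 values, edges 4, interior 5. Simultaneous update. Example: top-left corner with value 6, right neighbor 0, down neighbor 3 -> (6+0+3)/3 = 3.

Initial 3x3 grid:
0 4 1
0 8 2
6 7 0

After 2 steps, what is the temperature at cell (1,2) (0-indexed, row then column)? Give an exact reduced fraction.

Answer: 737/240

Derivation:
Step 1: cell (1,2) = 11/4
Step 2: cell (1,2) = 737/240
Full grid after step 2:
  97/36 667/240 25/9
  401/120 379/100 737/240
  157/36 1007/240 11/3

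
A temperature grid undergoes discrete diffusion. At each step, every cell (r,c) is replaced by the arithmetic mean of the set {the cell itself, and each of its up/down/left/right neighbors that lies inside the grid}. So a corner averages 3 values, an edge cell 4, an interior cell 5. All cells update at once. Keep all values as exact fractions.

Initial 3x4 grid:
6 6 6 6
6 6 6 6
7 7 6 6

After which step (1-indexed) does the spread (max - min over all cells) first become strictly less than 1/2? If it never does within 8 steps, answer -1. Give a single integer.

Step 1: max=20/3, min=6, spread=2/3
Step 2: max=233/36, min=6, spread=17/36
  -> spread < 1/2 first at step 2
Step 3: max=862/135, min=6, spread=52/135
Step 4: max=818849/129600, min=10847/1800, spread=7573/25920
Step 5: max=48825001/7776000, min=163217/27000, spread=363701/1555200
Step 6: max=2915213999/466560000, min=4367413/720000, spread=681043/3732480
Step 7: max=174330937141/27993600000, min=1182282089/194400000, spread=163292653/1119744000
Step 8: max=10432523884319/1679616000000, min=35549139163/5832000000, spread=1554974443/13436928000

Answer: 2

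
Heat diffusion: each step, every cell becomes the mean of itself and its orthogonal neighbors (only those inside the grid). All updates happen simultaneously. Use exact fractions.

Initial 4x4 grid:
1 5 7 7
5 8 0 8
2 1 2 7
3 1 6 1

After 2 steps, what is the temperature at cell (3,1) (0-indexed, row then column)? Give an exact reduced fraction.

Step 1: cell (3,1) = 11/4
Step 2: cell (3,1) = 201/80
Full grid after step 2:
  155/36 131/30 67/12 211/36
  853/240 417/100 89/20 67/12
  231/80 153/50 18/5 67/15
  5/2 201/80 787/240 35/9

Answer: 201/80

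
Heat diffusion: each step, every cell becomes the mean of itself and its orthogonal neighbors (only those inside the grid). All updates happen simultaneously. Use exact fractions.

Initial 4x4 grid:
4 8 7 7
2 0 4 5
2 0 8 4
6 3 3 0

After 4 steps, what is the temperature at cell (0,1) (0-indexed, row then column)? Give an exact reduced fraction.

Answer: 923893/216000

Derivation:
Step 1: cell (0,1) = 19/4
Step 2: cell (0,1) = 1123/240
Step 3: cell (0,1) = 31447/7200
Step 4: cell (0,1) = 923893/216000
Full grid after step 4:
  246517/64800 923893/216000 1058573/216000 168607/32400
  369389/108000 683803/180000 394843/90000 1021973/216000
  332633/108000 18659/5625 675083/180000 864413/216000
  48523/16200 341333/108000 366649/108000 234437/64800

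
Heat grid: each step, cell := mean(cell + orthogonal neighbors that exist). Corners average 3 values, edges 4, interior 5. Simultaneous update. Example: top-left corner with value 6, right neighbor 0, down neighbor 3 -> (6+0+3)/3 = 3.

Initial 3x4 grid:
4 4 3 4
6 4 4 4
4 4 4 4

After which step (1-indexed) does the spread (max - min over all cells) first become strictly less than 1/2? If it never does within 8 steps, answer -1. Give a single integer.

Answer: 4

Derivation:
Step 1: max=14/3, min=11/3, spread=1
Step 2: max=547/120, min=449/120, spread=49/60
Step 3: max=4757/1080, min=4109/1080, spread=3/5
Step 4: max=1866763/432000, min=125711/32400, spread=571849/1296000
  -> spread < 1/2 first at step 4
Step 5: max=16635233/3888000, min=3793097/972000, spread=97523/259200
Step 6: max=987774007/233280000, min=114959129/29160000, spread=302671/1036800
Step 7: max=58937157413/13996800000, min=6936356311/1749600000, spread=45950759/186624000
Step 8: max=3515723355967/839808000000, min=418659705449/104976000000, spread=443855233/2239488000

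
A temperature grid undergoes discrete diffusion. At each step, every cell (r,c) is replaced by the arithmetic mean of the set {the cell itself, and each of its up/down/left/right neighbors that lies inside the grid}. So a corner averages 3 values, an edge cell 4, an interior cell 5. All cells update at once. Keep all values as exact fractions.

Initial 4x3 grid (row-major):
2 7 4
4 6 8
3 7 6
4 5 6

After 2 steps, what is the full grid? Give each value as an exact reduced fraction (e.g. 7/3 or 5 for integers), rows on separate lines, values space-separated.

Answer: 77/18 1309/240 205/36
1139/240 263/50 1529/240
353/80 571/100 1429/240
14/3 617/120 215/36

Derivation:
After step 1:
  13/3 19/4 19/3
  15/4 32/5 6
  9/2 27/5 27/4
  4 11/2 17/3
After step 2:
  77/18 1309/240 205/36
  1139/240 263/50 1529/240
  353/80 571/100 1429/240
  14/3 617/120 215/36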